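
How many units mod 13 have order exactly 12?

4

φ(13) = 13 − 1 = 12 = 2^2 · 3.
Since (Z/13Z)^× is cyclic of order 12, the number of elements of order d is φ(d) when d | 12 and 0 otherwise.
12 = 2^2 · 3 divides 12, and φ(12) = 4.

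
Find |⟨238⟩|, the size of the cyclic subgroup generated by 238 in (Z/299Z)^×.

By Lagrange's theorem, ord_299(238) divides φ(299) = φ(13·23) = (13−1)·(23−1) = 12·22 = 264 = 2^3 · 3 · 11.
Divisors of 264: 1, 2, 3, 4, 6, 8, 11, 12, 22, 24, 33, 44, 66, 88, 132, 264.
Compute 238^d (mod 299) for the divisors d until we hit 1:
238^1 ≡ 238 (mod 299)
238^2 ≡ 133 (mod 299)
238^3 ≡ 259 (mod 299)
238^4 ≡ 48 (mod 299)
238^6 ≡ 105 (mod 299)
238^8 ≡ 211 (mod 299)
238^11 ≡ 231 (mod 299)
238^12 ≡ 261 (mod 299)
238^22 ≡ 139 (mod 299)
238^24 ≡ 248 (mod 299)
238^33 ≡ 116 (mod 299)
238^44 ≡ 185 (mod 299)
238^66 ≡ 1 (mod 299) ✓
Hence ord(238) = 66.

66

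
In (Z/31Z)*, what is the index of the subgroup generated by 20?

By Lagrange's theorem, ord_31(20) divides φ(31) = 31 − 1 = 30 = 2 · 3 · 5.
Divisors of 30: 1, 2, 3, 5, 6, 10, 15, 30.
Check 20^d mod 31 for each divisor in increasing order:
20^1 ≡ 20 (mod 31)
20^2 ≡ 28 (mod 31)
20^3 ≡ 2 (mod 31)
20^5 ≡ 25 (mod 31)
20^6 ≡ 4 (mod 31)
20^10 ≡ 5 (mod 31)
20^15 ≡ 1 (mod 31) ✓
So ord_31(20) = 15, hence |⟨20⟩| = 15.
[(Z/31Z)^× : ⟨20⟩] = 30/15 = 2.

2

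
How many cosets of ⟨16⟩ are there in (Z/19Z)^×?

2

By Lagrange's theorem, ord_19(16) divides φ(19) = 19 − 1 = 18 = 2 · 3^2.
Divisors of 18: 1, 2, 3, 6, 9, 18.
Evaluate successive powers at the divisors of 18:
16^1 ≡ 16
16^2 ≡ 9
16^3 ≡ 11
16^6 ≡ 7
16^9 ≡ 1
So ord_19(16) = 9, hence |⟨16⟩| = 9.
The index is φ(19) / ord(16) = 18 / 9 = 2.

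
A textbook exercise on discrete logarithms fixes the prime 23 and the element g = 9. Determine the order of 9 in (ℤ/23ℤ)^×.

By Lagrange's theorem, ord_23(9) divides φ(23) = 23 − 1 = 22 = 2 · 11.
Divisors of 22: 1, 2, 11, 22.
Check 9^d mod 23 for each divisor in increasing order:
9^1 ≡ 9
9^2 ≡ 12
9^11 ≡ 1
Therefore the multiplicative order of 9 modulo 23 is 11.

11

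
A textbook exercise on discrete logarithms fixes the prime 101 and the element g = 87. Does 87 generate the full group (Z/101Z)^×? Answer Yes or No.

No

φ(101) = 101 − 1 = 100 = 2^2 · 5^2.
It suffices to check that the order of 87 is not a proper divisor of 100: compute 87^(100/q) for q ∈ {2, 5}.
87^50 ≡ 1 (mod 101)  [q = 2: ≡ 1 ✗]
87^20 ≡ 1 (mod 101)  [q = 5: ≡ 1 ✗]
Since 87^50 ≡ 1, the order of 87 divides 50 < 100, so 87 is not a primitive root.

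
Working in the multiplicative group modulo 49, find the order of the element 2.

21

Since 2 ∈ (Z/49Z)^×, its order divides φ(49) = φ(7^2) = 7·(7−1) = 42 = 2 · 3 · 7.
Divisors of 42: 1, 2, 3, 6, 7, 14, 21, 42.
Check 2^d mod 49 for each divisor in increasing order:
2^1 ≡ 2 (mod 49)
2^2 ≡ 4 (mod 49)
2^3 ≡ 8 (mod 49)
2^6 ≡ 15 (mod 49)
2^7 ≡ 30 (mod 49)
2^14 ≡ 18 (mod 49)
2^21 ≡ 1 (mod 49) ✓
So ord_49(2) = 21.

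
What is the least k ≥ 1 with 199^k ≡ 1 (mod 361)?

171

The order of 199 must divide φ(361) = φ(19^2) = 19·(19−1) = 342 = 2 · 3^2 · 19.
Divisors of 342: 1, 2, 3, 6, 9, 18, 19, 38, 57, 114, 171, 342.
Test each divisor d:
199^1 ≡ 199 (mod 361)
199^2 ≡ 252 (mod 361)
199^3 ≡ 330 (mod 361)
199^6 ≡ 239 (mod 361)
199^9 ≡ 172 (mod 361)
199^18 ≡ 343 (mod 361)
199^19 ≡ 28 (mod 361)
199^38 ≡ 62 (mod 361)
199^57 ≡ 292 (mod 361)
199^114 ≡ 68 (mod 361)
199^171 ≡ 1 (mod 361) ✓
So ord_361(199) = 171.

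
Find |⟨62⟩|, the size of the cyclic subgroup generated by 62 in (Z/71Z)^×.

70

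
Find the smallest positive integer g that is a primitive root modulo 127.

3

φ(127) = 127 − 1 = 126 = 2 · 3^2 · 7.
Test candidates g = 2, 3, … against the prime factors q ∈ {2, 3, 7} of φ(127): g is a generator iff g^(126/q) ≢ 1 for every such q.
g = 2: 2^63 ≡ 1 — hits 1, so not a primitive root.
g = 3: 3^63 ≡ 126; 3^42 ≡ 107; 3^18 ≡ 4 — none is 1, so 3 is a primitive root.
So 3 is the smallest generator of (Z/127Z)^×.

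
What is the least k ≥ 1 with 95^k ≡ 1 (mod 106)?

13

By Lagrange's theorem, ord_106(95) divides φ(106) = φ(2)·φ(53) = 1·52 = 52 = 2^2 · 13.
Divisors of 52: 1, 2, 4, 13, 26, 52.
Compute 95^d (mod 106) for the divisors d until we hit 1:
95^1 ≡ 95
95^2 ≡ 15
95^4 ≡ 13
95^13 ≡ 1
So ord_106(95) = 13.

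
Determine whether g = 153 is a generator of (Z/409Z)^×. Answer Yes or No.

φ(409) = 409 − 1 = 408 = 2^3 · 3 · 17.
153 is a primitive root mod 409 iff 153^(φ(409)/q) ≢ 1 for every prime q | φ(409), i.e. q ∈ {2, 3, 17}.
153^204 ≡ 1 (mod 409)  [q = 2: ≡ 1 ✗]
153^136 ≡ 53 (mod 409)  [q = 3: ≢ 1 ✓]
153^24 ≡ 341 (mod 409)  [q = 17: ≢ 1 ✓]
153^204 ≡ 1 shows ord(153) | 204, strictly less than φ(409); not a primitive root.

No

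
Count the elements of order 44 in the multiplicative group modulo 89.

φ(89) = 89 − 1 = 88 = 2^3 · 11.
In a cyclic group of order 88, there are φ(d) elements of order d for each divisor d of 88, and zero for non-divisors.
44 = 2^2 · 11 divides 88, and φ(44) = 20.

20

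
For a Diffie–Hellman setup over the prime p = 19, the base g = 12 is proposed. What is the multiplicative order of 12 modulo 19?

6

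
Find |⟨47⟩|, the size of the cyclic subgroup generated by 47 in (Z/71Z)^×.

70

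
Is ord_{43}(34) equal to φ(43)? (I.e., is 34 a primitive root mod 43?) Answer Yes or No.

Yes

φ(43) = 43 − 1 = 42 = 2 · 3 · 7.
34 is a primitive root mod 43 iff 34^(φ(43)/q) ≢ 1 for every prime q | φ(43), i.e. q ∈ {2, 3, 7}.
34^21 ≡ 42 (mod 43)  [q = 2: ≢ 1 ✓]
34^14 ≡ 6 (mod 43)  [q = 3: ≢ 1 ✓]
34^6 ≡ 4 (mod 43)  [q = 7: ≢ 1 ✓]
All checks pass, so 34 has order 42 and is a primitive root modulo 43.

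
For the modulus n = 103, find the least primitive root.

5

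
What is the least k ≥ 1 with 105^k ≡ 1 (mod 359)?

Since 105 ∈ (Z/359Z)^×, its order divides φ(359) = 359 − 1 = 358 = 2 · 179.
Divisors of 358: 1, 2, 179, 358.
Evaluate successive powers at the divisors of 358:
105^1 ≡ 105 (mod 359)
105^2 ≡ 255 (mod 359)
105^179 ≡ 358 (mod 359)
105^358 ≡ 1 (mod 359) ✓
So ord_359(105) = 358.

358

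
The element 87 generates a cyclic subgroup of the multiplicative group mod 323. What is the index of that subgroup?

12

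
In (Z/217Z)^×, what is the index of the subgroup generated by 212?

30

By Lagrange's theorem, ord_217(212) divides φ(217) = φ(7·31) = (7−1)·(31−1) = 6·30 = 180 = 2^2 · 3^2 · 5.
Divisors of 180: 1, 2, 3, 4, 5, 6, 9, 10, 12, 15, 18, 20, 30, 36, 45, 60, 90, 180.
Test each divisor d:
212^1 ≡ 212
212^2 ≡ 25
212^3 ≡ 92
212^4 ≡ 191
212^5 ≡ 130
212^6 ≡ 1
The order of 212 is 6, so the subgroup it generates has 6 elements.
Index = |(Z/217Z)^×| / |⟨212⟩| = 180 / 6 = 30.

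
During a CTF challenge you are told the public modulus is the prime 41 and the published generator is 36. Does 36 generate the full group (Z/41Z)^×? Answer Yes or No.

φ(41) = 41 − 1 = 40 = 2^3 · 5.
It suffices to check that the order of 36 is not a proper divisor of 40: compute 36^(40/q) for q ∈ {2, 5}.
36^20 ≡ 1 (mod 41)  [q = 2: ≡ 1 ✗]
36^8 ≡ 18 (mod 41)  [q = 5: ≢ 1 ✓]
The check at q = 2 fails, so 36 generates a proper subgroup.

No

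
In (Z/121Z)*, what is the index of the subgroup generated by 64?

2

Since 64 ∈ (Z/121Z)^×, its order divides φ(121) = φ(11^2) = 11·(11−1) = 110 = 2 · 5 · 11.
Divisors of 110: 1, 2, 5, 10, 11, 22, 55, 110.
Evaluate successive powers at the divisors of 110:
64^1 ≡ 64 (mod 121)
64^2 ≡ 103 (mod 121)
64^5 ≡ 45 (mod 121)
64^10 ≡ 89 (mod 121)
64^11 ≡ 9 (mod 121)
64^22 ≡ 81 (mod 121)
64^55 ≡ 1 (mod 121) ✓
Thus |⟨64⟩| = ord(64) = 55.
The index is φ(121) / ord(64) = 110 / 55 = 2.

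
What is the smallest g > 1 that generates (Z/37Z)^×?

φ(37) = 37 − 1 = 36 = 2^2 · 3^2.
g is a primitive root iff g^(36/q) ≢ 1 (mod 37) for each prime q ∈ {2, 3}.
g = 2: 2^18 ≡ 36; 2^12 ≡ 26 — none is 1, so 2 is a primitive root.
So 2 is the smallest generator of (Z/37Z)^×.

2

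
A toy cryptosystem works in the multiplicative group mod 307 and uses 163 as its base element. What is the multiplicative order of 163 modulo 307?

102

Since 163 ∈ (Z/307Z)^×, its order divides φ(307) = 307 − 1 = 306 = 2 · 3^2 · 17.
Divisors of 306: 1, 2, 3, 6, 9, 17, 18, 34, 51, 102, 153, 306.
Evaluate successive powers at the divisors of 306:
163^1 ≡ 163 (mod 307)
163^2 ≡ 167 (mod 307)
163^3 ≡ 205 (mod 307)
163^6 ≡ 273 (mod 307)
163^9 ≡ 91 (mod 307)
163^17 ≡ 290 (mod 307)
163^18 ≡ 299 (mod 307)
163^34 ≡ 289 (mod 307)
163^51 ≡ 306 (mod 307)
163^102 ≡ 1 (mod 307) ✓
The smallest such exponent is 102, so the order of 163 is 102.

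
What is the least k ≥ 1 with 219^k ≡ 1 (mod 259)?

By Lagrange's theorem, ord_259(219) divides φ(259) = φ(7·37) = (7−1)·(37−1) = 6·36 = 216 = 2^3 · 3^3.
Divisors of 216: 1, 2, 3, 4, 6, 8, 9, 12, 18, 24, 27, 36, 54, 72, 108, 216.
Check 219^d mod 259 for each divisor in increasing order:
219^1 ≡ 219 (mod 259)
219^2 ≡ 46 (mod 259)
219^3 ≡ 232 (mod 259)
219^4 ≡ 44 (mod 259)
219^6 ≡ 211 (mod 259)
219^8 ≡ 123 (mod 259)
219^9 ≡ 1 (mod 259) ✓
Hence ord(219) = 9.

9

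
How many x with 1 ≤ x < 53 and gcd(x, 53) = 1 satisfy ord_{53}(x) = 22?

φ(53) = 53 − 1 = 52 = 2^2 · 13.
(Z/53Z)^× is cyclic (|G| = 52); a cyclic group of order m has exactly φ(d) elements of each order d | m, and none otherwise.
Here 52 is not a multiple of 22, so there are no elements of order 22.

0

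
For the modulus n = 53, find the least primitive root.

2

φ(53) = 53 − 1 = 52 = 2^2 · 13.
g is a primitive root iff g^(52/q) ≢ 1 (mod 53) for each prime q ∈ {2, 13}.
g = 2: 2^26 ≡ 52; 2^4 ≡ 16 — none is 1, so 2 is a primitive root.
Hence the least primitive root of 53 is 2.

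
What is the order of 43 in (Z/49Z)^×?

ord(43) | φ(49) = φ(7^2) = 7·(7−1) = 42 = 2 · 3 · 7.
Divisors of 42: 1, 2, 3, 6, 7, 14, 21, 42.
Test each divisor d:
43^1 ≡ 43 (mod 49)
43^2 ≡ 36 (mod 49)
43^3 ≡ 29 (mod 49)
43^6 ≡ 8 (mod 49)
43^7 ≡ 1 (mod 49) ✓
Hence ord(43) = 7.

7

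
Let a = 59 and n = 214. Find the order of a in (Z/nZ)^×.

ord(59) | φ(214) = φ(2)·φ(107) = 1·106 = 106 = 2 · 53.
Divisors of 106: 1, 2, 53, 106.
Check 59^d mod 214 for each divisor in increasing order:
59^1 ≡ 59 (mod 214)
59^2 ≡ 57 (mod 214)
59^53 ≡ 213 (mod 214)
59^106 ≡ 1 (mod 214) ✓
So ord_214(59) = 106.

106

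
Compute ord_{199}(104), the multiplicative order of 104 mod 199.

99

Since 104 ∈ (Z/199Z)^×, its order divides φ(199) = 199 − 1 = 198 = 2 · 3^2 · 11.
Divisors of 198: 1, 2, 3, 6, 9, 11, 18, 22, 33, 66, 99, 198.
Compute 104^d (mod 199) for the divisors d until we hit 1:
104^1 ≡ 104
104^2 ≡ 70
104^3 ≡ 116
104^6 ≡ 123
104^9 ≡ 139
104^11 ≡ 178
104^18 ≡ 18
104^22 ≡ 43
104^33 ≡ 92
104^66 ≡ 106
104^99 ≡ 1
So ord_199(104) = 99.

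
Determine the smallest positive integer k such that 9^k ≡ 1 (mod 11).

ord(9) | φ(11) = 11 − 1 = 10 = 2 · 5.
Divisors of 10: 1, 2, 5, 10.
Check 9^d mod 11 for each divisor in increasing order:
9^1 ≡ 9 (mod 11)
9^2 ≡ 4 (mod 11)
9^5 ≡ 1 (mod 11) ✓
So ord_11(9) = 5.

5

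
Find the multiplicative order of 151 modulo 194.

24

Since 151 ∈ (Z/194Z)^×, its order divides φ(194) = φ(2)·φ(97) = 1·96 = 96 = 2^5 · 3.
Divisors of 96: 1, 2, 3, 4, 6, 8, 12, 16, 24, 32, 48, 96.
Check 151^d mod 194 for each divisor in increasing order:
151^1 ≡ 151
151^2 ≡ 103
151^3 ≡ 33
151^4 ≡ 133
151^6 ≡ 119
151^8 ≡ 35
151^12 ≡ 193
151^16 ≡ 61
151^24 ≡ 1
Hence ord(151) = 24.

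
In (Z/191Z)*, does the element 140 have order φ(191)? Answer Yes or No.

Yes

φ(191) = 191 − 1 = 190 = 2 · 5 · 19.
It suffices to check that the order of 140 is not a proper divisor of 190: compute 140^(190/q) for q ∈ {2, 5, 19}.
140^95 ≡ 190 (mod 191)  [q = 2: ≢ 1 ✓]
140^38 ≡ 49 (mod 191)  [q = 5: ≢ 1 ✓]
140^10 ≡ 5 (mod 191)  [q = 19: ≢ 1 ✓]
All checks pass, so 140 has order 190 and is a primitive root modulo 191.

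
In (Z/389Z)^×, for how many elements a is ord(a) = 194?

96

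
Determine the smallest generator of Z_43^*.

3

φ(43) = 43 − 1 = 42 = 2 · 3 · 7.
Test candidates g = 2, 3, … against the prime factors q ∈ {2, 3, 7} of φ(43): g is a generator iff g^(42/q) ≢ 1 for every such q.
g = 2: 2^21 ≡ 42; 2^14 ≡ 1 — hits 1, so not a primitive root.
g = 3: 3^21 ≡ 42; 3^14 ≡ 36; 3^6 ≡ 41 — none is 1, so 3 is a primitive root.
The smallest primitive root modulo 43 is 3.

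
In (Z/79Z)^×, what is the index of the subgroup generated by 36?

The order of 36 must divide φ(79) = 79 − 1 = 78 = 2 · 3 · 13.
Divisors of 78: 1, 2, 3, 6, 13, 26, 39, 78.
Compute 36^d (mod 79) for the divisors d until we hit 1:
36^1 ≡ 36 (mod 79)
36^2 ≡ 32 (mod 79)
36^3 ≡ 46 (mod 79)
36^6 ≡ 62 (mod 79)
36^13 ≡ 55 (mod 79)
36^26 ≡ 23 (mod 79)
36^39 ≡ 1 (mod 79) ✓
Thus |⟨36⟩| = ord(36) = 39.
The index is φ(79) / ord(36) = 78 / 39 = 2.

2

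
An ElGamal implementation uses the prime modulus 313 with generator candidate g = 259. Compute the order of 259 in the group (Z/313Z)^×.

12

Since 259 ∈ (Z/313Z)^×, its order divides φ(313) = 313 − 1 = 312 = 2^3 · 3 · 13.
Divisors of 312: 1, 2, 3, 4, 6, 8, 12, 13, 24, 26, 39, 52, 78, 104, 156, 312.
Evaluate successive powers at the divisors of 312:
259^1 ≡ 259 (mod 313)
259^2 ≡ 99 (mod 313)
259^3 ≡ 288 (mod 313)
259^4 ≡ 98 (mod 313)
259^6 ≡ 312 (mod 313)
259^8 ≡ 214 (mod 313)
259^12 ≡ 1 (mod 313) ✓
So ord_313(259) = 12.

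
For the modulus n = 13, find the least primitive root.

2

φ(13) = 13 − 1 = 12 = 2^2 · 3.
Test candidates g = 2, 3, … against the prime factors q ∈ {2, 3} of φ(13): g is a generator iff g^(12/q) ≢ 1 for every such q.
g = 2: 2^6 ≡ 12; 2^4 ≡ 3 — none is 1, so 2 is a primitive root.
The smallest primitive root modulo 13 is 2.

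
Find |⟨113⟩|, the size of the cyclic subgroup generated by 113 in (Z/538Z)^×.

Since 113 ∈ (Z/538Z)^×, its order divides φ(538) = φ(2)·φ(269) = 1·268 = 268 = 2^2 · 67.
Divisors of 268: 1, 2, 4, 67, 134, 268.
Compute 113^d (mod 538) for the divisors d until we hit 1:
113^1 ≡ 113
113^2 ≡ 395
113^4 ≡ 5
113^67 ≡ 351
113^134 ≡ 537
113^268 ≡ 1
The smallest such exponent is 268, so the order of 113 is 268.

268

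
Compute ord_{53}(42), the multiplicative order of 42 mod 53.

13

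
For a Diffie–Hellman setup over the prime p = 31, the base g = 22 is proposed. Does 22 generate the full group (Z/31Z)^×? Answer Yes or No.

Yes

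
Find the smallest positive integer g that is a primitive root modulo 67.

2

φ(67) = 67 − 1 = 66 = 2 · 3 · 11.
Test candidates g = 2, 3, … against the prime factors q ∈ {2, 3, 11} of φ(67): g is a generator iff g^(66/q) ≢ 1 for every such q.
g = 2: 2^33 ≡ 66; 2^22 ≡ 37; 2^6 ≡ 64 — none is 1, so 2 is a primitive root.
Hence the least primitive root of 67 is 2.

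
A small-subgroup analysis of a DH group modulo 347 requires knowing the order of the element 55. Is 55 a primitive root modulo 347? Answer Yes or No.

φ(347) = 347 − 1 = 346 = 2 · 173.
55 is a primitive root mod 347 iff 55^(φ(347)/q) ≢ 1 for every prime q | φ(347), i.e. q ∈ {2, 173}.
55^173 ≡ 346 (mod 347)  [q = 2: ≢ 1 ✓]
55^2 ≡ 249 (mod 347)  [q = 173: ≢ 1 ✓]
None equal 1, so ord_347(55) = 346: 55 is a primitive root.

Yes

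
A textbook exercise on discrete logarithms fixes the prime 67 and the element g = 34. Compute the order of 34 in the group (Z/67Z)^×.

Since 34 ∈ (Z/67Z)^×, its order divides φ(67) = 67 − 1 = 66 = 2 · 3 · 11.
Divisors of 66: 1, 2, 3, 6, 11, 22, 33, 66.
Evaluate successive powers at the divisors of 66:
34^1 ≡ 34 (mod 67)
34^2 ≡ 17 (mod 67)
34^3 ≡ 42 (mod 67)
34^6 ≡ 22 (mod 67)
34^11 ≡ 30 (mod 67)
34^22 ≡ 29 (mod 67)
34^33 ≡ 66 (mod 67)
34^66 ≡ 1 (mod 67) ✓
Hence ord(34) = 66.

66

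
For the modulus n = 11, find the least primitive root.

φ(11) = 11 − 1 = 10 = 2 · 5.
g is a primitive root iff g^(10/q) ≢ 1 (mod 11) for each prime q ∈ {2, 5}.
g = 2: 2^5 ≡ 10; 2^2 ≡ 4 — none is 1, so 2 is a primitive root.
The smallest primitive root modulo 11 is 2.

2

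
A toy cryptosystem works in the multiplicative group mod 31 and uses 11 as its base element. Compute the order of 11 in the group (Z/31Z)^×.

ord(11) | φ(31) = 31 − 1 = 30 = 2 · 3 · 5.
Divisors of 30: 1, 2, 3, 5, 6, 10, 15, 30.
Evaluate successive powers at the divisors of 30:
11^1 ≡ 11 (mod 31)
11^2 ≡ 28 (mod 31)
11^3 ≡ 29 (mod 31)
11^5 ≡ 6 (mod 31)
11^6 ≡ 4 (mod 31)
11^10 ≡ 5 (mod 31)
11^15 ≡ 30 (mod 31)
11^30 ≡ 1 (mod 31) ✓
The smallest such exponent is 30, so the order of 11 is 30.

30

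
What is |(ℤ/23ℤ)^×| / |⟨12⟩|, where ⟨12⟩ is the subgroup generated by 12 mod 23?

2

Since 12 ∈ (Z/23Z)^×, its order divides φ(23) = 23 − 1 = 22 = 2 · 11.
Divisors of 22: 1, 2, 11, 22.
Test each divisor d:
12^1 ≡ 12 (mod 23)
12^2 ≡ 6 (mod 23)
12^11 ≡ 1 (mod 23) ✓
The order of 12 is 11, so the subgroup it generates has 11 elements.
The index is φ(23) / ord(12) = 22 / 11 = 2.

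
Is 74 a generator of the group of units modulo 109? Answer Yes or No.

φ(109) = 109 − 1 = 108 = 2^2 · 3^3.
Test 74^(108/q) mod 109 for each prime factor q of 108:
74^54 ≡ 1 (mod 109)  [q = 2: ≡ 1 ✗]
74^36 ≡ 45 (mod 109)  [q = 3: ≢ 1 ✓]
Since 74^54 ≡ 1, the order of 74 divides 54 < 108, so 74 is not a primitive root.

No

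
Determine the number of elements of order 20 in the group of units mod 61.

φ(61) = 61 − 1 = 60 = 2^2 · 3 · 5.
Since (Z/61Z)^× is cyclic of order 60, the number of elements of order d is φ(d) when d | 60 and 0 otherwise.
20 = 2^2 · 5 divides 60, and φ(20) = 8.

8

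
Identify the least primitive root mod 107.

φ(107) = 107 − 1 = 106 = 2 · 53.
g is a primitive root iff g^(106/q) ≢ 1 (mod 107) for each prime q ∈ {2, 53}.
g = 2: 2^53 ≡ 106; 2^2 ≡ 4 — none is 1, so 2 is a primitive root.
So 2 is the smallest generator of (Z/107Z)^×.

2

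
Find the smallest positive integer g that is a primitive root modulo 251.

φ(251) = 251 − 1 = 250 = 2 · 5^3.
Test candidates g = 2, 3, … against the prime factors q ∈ {2, 5} of φ(251): g is a generator iff g^(250/q) ≢ 1 for every such q.
g = 2: 2^125 ≡ 250; 2^50 ≡ 1 — hits 1, so not a primitive root.
g = 3: 3^125 ≡ 1 — hits 1, so not a primitive root.
g = 4: 4^125 ≡ 1 — hits 1, so not a primitive root.
g = 5: 5^125 ≡ 1 — hits 1, so not a primitive root.
g = 6: 6^125 ≡ 250; 6^50 ≡ 219 — none is 1, so 6 is a primitive root.
So 6 is the smallest generator of (Z/251Z)^×.

6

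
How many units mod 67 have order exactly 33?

φ(67) = 67 − 1 = 66 = 2 · 3 · 11.
Since (Z/67Z)^× is cyclic of order 66, the number of elements of order d is φ(d) when d | 66 and 0 otherwise.
33 = 3 · 11 divides 66, and φ(33) = 20.

20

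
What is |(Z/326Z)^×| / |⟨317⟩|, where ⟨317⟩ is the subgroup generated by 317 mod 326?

1

ord(317) | φ(326) = φ(2)·φ(163) = 1·162 = 162 = 2 · 3^4.
Divisors of 162: 1, 2, 3, 6, 9, 18, 27, 54, 81, 162.
Compute 317^d (mod 326) for the divisors d until we hit 1:
317^1 ≡ 317
317^2 ≡ 81
317^3 ≡ 249
317^6 ≡ 61
317^9 ≡ 193
317^18 ≡ 85
317^27 ≡ 105
317^54 ≡ 267
317^81 ≡ 325
317^162 ≡ 1
Thus |⟨317⟩| = ord(317) = 162.
[(Z/326Z)^× : ⟨317⟩] = 162/162 = 1.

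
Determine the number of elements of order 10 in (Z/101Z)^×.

4

φ(101) = 101 − 1 = 100 = 2^2 · 5^2.
In a cyclic group of order 100, there are φ(d) elements of order d for each divisor d of 100, and zero for non-divisors.
10 = 2 · 5 divides 100, and φ(10) = 4.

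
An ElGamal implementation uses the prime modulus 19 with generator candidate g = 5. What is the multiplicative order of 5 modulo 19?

By Lagrange's theorem, ord_19(5) divides φ(19) = 19 − 1 = 18 = 2 · 3^2.
Divisors of 18: 1, 2, 3, 6, 9, 18.
Evaluate successive powers at the divisors of 18:
5^1 ≡ 5
5^2 ≡ 6
5^3 ≡ 11
5^6 ≡ 7
5^9 ≡ 1
The smallest such exponent is 9, so the order of 5 is 9.

9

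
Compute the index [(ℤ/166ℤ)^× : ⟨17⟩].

2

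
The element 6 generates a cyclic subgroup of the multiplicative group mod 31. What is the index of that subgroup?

ord(6) | φ(31) = 31 − 1 = 30 = 2 · 3 · 5.
Divisors of 30: 1, 2, 3, 5, 6, 10, 15, 30.
Test each divisor d:
6^1 ≡ 6 (mod 31)
6^2 ≡ 5 (mod 31)
6^3 ≡ 30 (mod 31)
6^5 ≡ 26 (mod 31)
6^6 ≡ 1 (mod 31) ✓
Thus |⟨6⟩| = ord(6) = 6.
[(Z/31Z)^× : ⟨6⟩] = 30/6 = 5.

5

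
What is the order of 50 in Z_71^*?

By Lagrange's theorem, ord_71(50) divides φ(71) = 71 − 1 = 70 = 2 · 5 · 7.
Divisors of 70: 1, 2, 5, 7, 10, 14, 35, 70.
Test each divisor d:
50^1 ≡ 50
50^2 ≡ 15
50^5 ≡ 32
50^7 ≡ 54
50^10 ≡ 30
50^14 ≡ 5
50^35 ≡ 1
The smallest such exponent is 35, so the order of 50 is 35.

35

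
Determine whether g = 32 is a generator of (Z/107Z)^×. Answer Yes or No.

Yes

φ(107) = 107 − 1 = 106 = 2 · 53.
32 is a primitive root mod 107 iff 32^(φ(107)/q) ≢ 1 for every prime q | φ(107), i.e. q ∈ {2, 53}.
32^53 ≡ 106 (mod 107)  [q = 2: ≢ 1 ✓]
32^2 ≡ 61 (mod 107)  [q = 53: ≢ 1 ✓]
Every test exponent gives a nontrivial residue, hence 32 generates the full group.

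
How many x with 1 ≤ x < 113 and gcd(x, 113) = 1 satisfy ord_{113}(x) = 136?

0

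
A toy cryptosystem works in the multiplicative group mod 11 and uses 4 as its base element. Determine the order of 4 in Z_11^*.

5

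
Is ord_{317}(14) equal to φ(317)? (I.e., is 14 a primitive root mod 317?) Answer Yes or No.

Yes

φ(317) = 317 − 1 = 316 = 2^2 · 79.
14 is a primitive root mod 317 iff 14^(φ(317)/q) ≢ 1 for every prime q | φ(317), i.e. q ∈ {2, 79}.
14^158 ≡ 316 (mod 317)  [q = 2: ≢ 1 ✓]
14^4 ≡ 59 (mod 317)  [q = 79: ≢ 1 ✓]
None equal 1, so ord_317(14) = 316: 14 is a primitive root.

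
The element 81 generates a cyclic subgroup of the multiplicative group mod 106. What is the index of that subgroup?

By Lagrange's theorem, ord_106(81) divides φ(106) = φ(2)·φ(53) = 1·52 = 52 = 2^2 · 13.
Divisors of 52: 1, 2, 4, 13, 26, 52.
Evaluate successive powers at the divisors of 52:
81^1 ≡ 81 (mod 106)
81^2 ≡ 95 (mod 106)
81^4 ≡ 15 (mod 106)
81^13 ≡ 1 (mod 106) ✓
So ord_106(81) = 13, hence |⟨81⟩| = 13.
Index = |(Z/106Z)^×| / |⟨81⟩| = 52 / 13 = 4.

4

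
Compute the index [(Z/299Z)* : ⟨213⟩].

6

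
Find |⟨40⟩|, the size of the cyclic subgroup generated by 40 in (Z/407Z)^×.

90

Since 40 ∈ (Z/407Z)^×, its order divides φ(407) = φ(11·37) = (11−1)·(37−1) = 10·36 = 360 = 2^3 · 3^2 · 5.
Divisors of 360: 1, 2, 3, 4, 5, 6, 8, 9, 10, 12, 15, 18, 20, 24, 30, 36, 40, 45, 60, 72, 90, 120, 180, 360.
Compute 40^d (mod 407) for the divisors d until we hit 1:
40^1 ≡ 40 (mod 407)
40^2 ≡ 379 (mod 407)
40^3 ≡ 101 (mod 407)
40^4 ≡ 377 (mod 407)
40^5 ≡ 21 (mod 407)
40^6 ≡ 26 (mod 407)
40^8 ≡ 86 (mod 407)
40^9 ≡ 184 (mod 407)
40^10 ≡ 34 (mod 407)
40^12 ≡ 269 (mod 407)
40^15 ≡ 307 (mod 407)
40^18 ≡ 75 (mod 407)
40^20 ≡ 342 (mod 407)
40^24 ≡ 322 (mod 407)
40^30 ≡ 232 (mod 407)
40^36 ≡ 334 (mod 407)
40^40 ≡ 155 (mod 407)
40^45 ≡ 406 (mod 407)
40^60 ≡ 100 (mod 407)
40^72 ≡ 38 (mod 407)
40^90 ≡ 1 (mod 407) ✓
Therefore the multiplicative order of 40 modulo 407 is 90.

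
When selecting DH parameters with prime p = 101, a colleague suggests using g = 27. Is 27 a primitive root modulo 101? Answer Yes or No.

Yes

φ(101) = 101 − 1 = 100 = 2^2 · 5^2.
It suffices to check that the order of 27 is not a proper divisor of 100: compute 27^(100/q) for q ∈ {2, 5}.
27^50 ≡ 100 (mod 101)  [q = 2: ≢ 1 ✓]
27^20 ≡ 36 (mod 101)  [q = 5: ≢ 1 ✓]
All checks pass, so 27 has order 100 and is a primitive root modulo 101.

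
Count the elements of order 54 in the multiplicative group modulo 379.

18

φ(379) = 379 − 1 = 378 = 2 · 3^3 · 7.
Since (Z/379Z)^× is cyclic of order 378, the number of elements of order d is φ(d) when d | 378 and 0 otherwise.
54 = 2 · 3^3 divides 378, and φ(54) = 18.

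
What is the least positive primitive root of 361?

φ(361) = φ(19^2) = 19·(19−1) = 342 = 2 · 3^2 · 19.
Test candidates g = 2, 3, … against the prime factors q ∈ {2, 3, 19} of φ(361): g is a generator iff g^(342/q) ≢ 1 for every such q.
g = 2: 2^171 ≡ 360; 2^114 ≡ 292; 2^18 ≡ 58 — none is 1, so 2 is a primitive root.
The smallest primitive root modulo 361 is 2.

2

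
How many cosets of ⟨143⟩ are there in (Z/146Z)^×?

6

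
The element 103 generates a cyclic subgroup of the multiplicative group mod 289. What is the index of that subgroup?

16

Since 103 ∈ (Z/289Z)^×, its order divides φ(289) = φ(17^2) = 17·(17−1) = 272 = 2^4 · 17.
Divisors of 272: 1, 2, 4, 8, 16, 17, 34, 68, 136, 272.
Check 103^d mod 289 for each divisor in increasing order:
103^1 ≡ 103 (mod 289)
103^2 ≡ 205 (mod 289)
103^4 ≡ 120 (mod 289)
103^8 ≡ 239 (mod 289)
103^16 ≡ 188 (mod 289)
103^17 ≡ 1 (mod 289) ✓
So ord_289(103) = 17, hence |⟨103⟩| = 17.
[(Z/289Z)^× : ⟨103⟩] = 272/17 = 16.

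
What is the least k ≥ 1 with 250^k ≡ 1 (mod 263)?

262

Since 250 ∈ (Z/263Z)^×, its order divides φ(263) = 263 − 1 = 262 = 2 · 131.
Divisors of 262: 1, 2, 131, 262.
Check 250^d mod 263 for each divisor in increasing order:
250^1 ≡ 250 (mod 263)
250^2 ≡ 169 (mod 263)
250^131 ≡ 262 (mod 263)
250^262 ≡ 1 (mod 263) ✓
The smallest such exponent is 262, so the order of 250 is 262.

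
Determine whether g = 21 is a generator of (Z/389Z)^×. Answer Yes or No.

φ(389) = 389 − 1 = 388 = 2^2 · 97.
An element g generates (Z/389Z)^× iff g^(388/q) ≢ 1 (mod 389) for each prime q ∈ {2, 97}.
21^194 ≡ 388 (mod 389)  [q = 2: ≢ 1 ✓]
21^4 ≡ 370 (mod 389)  [q = 97: ≢ 1 ✓]
All checks pass, so 21 has order 388 and is a primitive root modulo 389.

Yes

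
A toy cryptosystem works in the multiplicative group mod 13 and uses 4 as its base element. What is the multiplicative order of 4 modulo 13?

6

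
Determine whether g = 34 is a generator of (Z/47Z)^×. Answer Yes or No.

φ(47) = 47 − 1 = 46 = 2 · 23.
34 is a primitive root mod 47 iff 34^(φ(47)/q) ≢ 1 for every prime q | φ(47), i.e. q ∈ {2, 23}.
34^23 ≡ 1 (mod 47)  [q = 2: ≡ 1 ✗]
34^2 ≡ 28 (mod 47)  [q = 23: ≢ 1 ✓]
34^23 ≡ 1 shows ord(34) | 23, strictly less than φ(47); not a primitive root.

No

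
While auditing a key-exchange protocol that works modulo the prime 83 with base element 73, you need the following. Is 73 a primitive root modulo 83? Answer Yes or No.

φ(83) = 83 − 1 = 82 = 2 · 41.
Test 73^(82/q) mod 83 for each prime factor q of 82:
73^41 ≡ 82 (mod 83)  [q = 2: ≢ 1 ✓]
73^2 ≡ 17 (mod 83)  [q = 41: ≢ 1 ✓]
Every test exponent gives a nontrivial residue, hence 73 generates the full group.

Yes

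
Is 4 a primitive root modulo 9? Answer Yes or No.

No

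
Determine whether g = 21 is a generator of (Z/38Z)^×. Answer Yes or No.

φ(38) = φ(2)·φ(19) = 1·18 = 18 = 2 · 3^2.
An element g generates (Z/38Z)^× iff g^(18/q) ≢ 1 (mod 38) for each prime q ∈ {2, 3}.
21^9 ≡ 37 (mod 38)  [q = 2: ≢ 1 ✓]
21^6 ≡ 7 (mod 38)  [q = 3: ≢ 1 ✓]
None equal 1, so ord_38(21) = 18: 21 is a primitive root.

Yes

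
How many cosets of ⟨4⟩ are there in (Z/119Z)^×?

8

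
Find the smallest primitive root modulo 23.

φ(23) = 23 − 1 = 22 = 2 · 11.
g is a primitive root iff g^(22/q) ≢ 1 (mod 23) for each prime q ∈ {2, 11}.
g = 2: 2^11 ≡ 1 — hits 1, so not a primitive root.
g = 3: 3^11 ≡ 1 — hits 1, so not a primitive root.
g = 4: 4^11 ≡ 1 — hits 1, so not a primitive root.
g = 5: 5^11 ≡ 22; 5^2 ≡ 2 — none is 1, so 5 is a primitive root.
So 5 is the smallest generator of (Z/23Z)^×.

5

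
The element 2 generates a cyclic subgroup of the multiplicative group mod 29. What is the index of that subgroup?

The order of 2 must divide φ(29) = 29 − 1 = 28 = 2^2 · 7.
Divisors of 28: 1, 2, 4, 7, 14, 28.
Test each divisor d:
2^1 ≡ 2 (mod 29)
2^2 ≡ 4 (mod 29)
2^4 ≡ 16 (mod 29)
2^7 ≡ 12 (mod 29)
2^14 ≡ 28 (mod 29)
2^28 ≡ 1 (mod 29) ✓
Thus |⟨2⟩| = ord(2) = 28.
[(Z/29Z)^× : ⟨2⟩] = 28/28 = 1.

1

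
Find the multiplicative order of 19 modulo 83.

82

Since 19 ∈ (Z/83Z)^×, its order divides φ(83) = 83 − 1 = 82 = 2 · 41.
Divisors of 82: 1, 2, 41, 82.
Test each divisor d:
19^1 ≡ 19 (mod 83)
19^2 ≡ 29 (mod 83)
19^41 ≡ 82 (mod 83)
19^82 ≡ 1 (mod 83) ✓
The smallest such exponent is 82, so the order of 19 is 82.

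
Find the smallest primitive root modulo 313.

10

φ(313) = 313 − 1 = 312 = 2^3 · 3 · 13.
g is a primitive root iff g^(312/q) ≢ 1 (mod 313) for each prime q ∈ {2, 3, 13}.
g = 2: 2^156 ≡ 1 — hits 1, so not a primitive root.
g = 3: 3^156 ≡ 1 — hits 1, so not a primitive root.
g = 4: 4^156 ≡ 1 — hits 1, so not a primitive root.
g = 5: 5^156 ≡ 312; 5^104 ≡ 1 — hits 1, so not a primitive root.
g = 6: 6^156 ≡ 1 — hits 1, so not a primitive root.
g = 7: 7^156 ≡ 312; 7^104 ≡ 1 — hits 1, so not a primitive root.
g = 8: 8^156 ≡ 1 — hits 1, so not a primitive root.
g = 9: 9^156 ≡ 1 — hits 1, so not a primitive root.
g = 10: 10^156 ≡ 312; 10^104 ≡ 214; 10^24 ≡ 103 — none is 1, so 10 is a primitive root.
So 10 is the smallest generator of (Z/313Z)^×.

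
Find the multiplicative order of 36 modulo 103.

51

The order of 36 must divide φ(103) = 103 − 1 = 102 = 2 · 3 · 17.
Divisors of 102: 1, 2, 3, 6, 17, 34, 51, 102.
Check 36^d mod 103 for each divisor in increasing order:
36^1 ≡ 36 (mod 103)
36^2 ≡ 60 (mod 103)
36^3 ≡ 100 (mod 103)
36^6 ≡ 9 (mod 103)
36^17 ≡ 46 (mod 103)
36^34 ≡ 56 (mod 103)
36^51 ≡ 1 (mod 103) ✓
So ord_103(36) = 51.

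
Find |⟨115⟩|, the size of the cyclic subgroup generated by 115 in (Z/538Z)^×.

67

By Lagrange's theorem, ord_538(115) divides φ(538) = φ(2)·φ(269) = 1·268 = 268 = 2^2 · 67.
Divisors of 268: 1, 2, 4, 67, 134, 268.
Test each divisor d:
115^1 ≡ 115 (mod 538)
115^2 ≡ 313 (mod 538)
115^4 ≡ 53 (mod 538)
115^67 ≡ 1 (mod 538) ✓
So ord_538(115) = 67.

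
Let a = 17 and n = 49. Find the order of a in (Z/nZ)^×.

The order of 17 must divide φ(49) = φ(7^2) = 7·(7−1) = 42 = 2 · 3 · 7.
Divisors of 42: 1, 2, 3, 6, 7, 14, 21, 42.
Evaluate successive powers at the divisors of 42:
17^1 ≡ 17 (mod 49)
17^2 ≡ 44 (mod 49)
17^3 ≡ 13 (mod 49)
17^6 ≡ 22 (mod 49)
17^7 ≡ 31 (mod 49)
17^14 ≡ 30 (mod 49)
17^21 ≡ 48 (mod 49)
17^42 ≡ 1 (mod 49) ✓
Hence ord(17) = 42.

42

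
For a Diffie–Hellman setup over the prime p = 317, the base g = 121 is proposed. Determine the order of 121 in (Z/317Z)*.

79

Since 121 ∈ (Z/317Z)^×, its order divides φ(317) = 317 − 1 = 316 = 2^2 · 79.
Divisors of 316: 1, 2, 4, 79, 158, 316.
Compute 121^d (mod 317) for the divisors d until we hit 1:
121^1 ≡ 121 (mod 317)
121^2 ≡ 59 (mod 317)
121^4 ≡ 311 (mod 317)
121^79 ≡ 1 (mod 317) ✓
So ord_317(121) = 79.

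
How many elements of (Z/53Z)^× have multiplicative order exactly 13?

φ(53) = 53 − 1 = 52 = 2^2 · 13.
Since (Z/53Z)^× is cyclic of order 52, the number of elements of order d is φ(d) when d | 52 and 0 otherwise.
13 | 52, and φ(13) = 13 − 1 = 12.

12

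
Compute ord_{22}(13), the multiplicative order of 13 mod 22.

10

The order of 13 must divide φ(22) = φ(2)·φ(11) = 1·10 = 10 = 2 · 5.
Divisors of 10: 1, 2, 5, 10.
Evaluate successive powers at the divisors of 10:
13^1 ≡ 13 (mod 22)
13^2 ≡ 15 (mod 22)
13^5 ≡ 21 (mod 22)
13^10 ≡ 1 (mod 22) ✓
Hence ord(13) = 10.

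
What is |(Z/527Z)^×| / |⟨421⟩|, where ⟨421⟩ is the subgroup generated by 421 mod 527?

8

Since 421 ∈ (Z/527Z)^×, its order divides φ(527) = φ(17·31) = (17−1)·(31−1) = 16·30 = 480 = 2^5 · 3 · 5.
Divisors of 480: 1, 2, 3, 4, 5, 6, 8, 10, 12, 15, 16, 20, 24, 30, 32, 40, 48, 60, 80, 96, 120, 160, 240, 480.
Evaluate successive powers at the divisors of 480:
421^1 ≡ 421 (mod 527)
421^2 ≡ 169 (mod 527)
421^3 ≡ 4 (mod 527)
421^4 ≡ 103 (mod 527)
421^5 ≡ 149 (mod 527)
421^6 ≡ 16 (mod 527)
421^8 ≡ 69 (mod 527)
421^10 ≡ 67 (mod 527)
421^12 ≡ 256 (mod 527)
421^15 ≡ 497 (mod 527)
421^16 ≡ 18 (mod 527)
421^20 ≡ 273 (mod 527)
421^24 ≡ 188 (mod 527)
421^30 ≡ 373 (mod 527)
421^32 ≡ 324 (mod 527)
421^40 ≡ 222 (mod 527)
421^48 ≡ 35 (mod 527)
421^60 ≡ 1 (mod 527) ✓
Thus |⟨421⟩| = ord(421) = 60.
Index = |(Z/527Z)^×| / |⟨421⟩| = 480 / 60 = 8.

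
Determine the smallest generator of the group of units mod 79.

3

φ(79) = 79 − 1 = 78 = 2 · 3 · 13.
g is a primitive root iff g^(78/q) ≢ 1 (mod 79) for each prime q ∈ {2, 3, 13}.
g = 2: 2^39 ≡ 1 — hits 1, so not a primitive root.
g = 3: 3^39 ≡ 78; 3^26 ≡ 23; 3^6 ≡ 18 — none is 1, so 3 is a primitive root.
The smallest primitive root modulo 79 is 3.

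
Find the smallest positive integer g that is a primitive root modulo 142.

φ(142) = φ(2)·φ(71) = 1·70 = 70 = 2 · 5 · 7.
Test candidates g = 2, 3, … against the prime factors q ∈ {2, 5, 7} of φ(142): g is a generator iff g^(70/q) ≢ 1 for every such q.
g = 2: gcd(2, 142) = 2 > 1, not a unit — skip.
g = 3: 3^35 ≡ 1 — hits 1, so not a primitive root.
g = 4: gcd(4, 142) = 2 > 1, not a unit — skip.
g = 5: 5^35 ≡ 1 — hits 1, so not a primitive root.
g = 6: gcd(6, 142) = 2 > 1, not a unit — skip.
g = 7: 7^35 ≡ 141; 7^14 ≡ 125; 7^10 ≡ 45 — none is 1, so 7 is a primitive root.
The smallest primitive root modulo 142 is 7.

7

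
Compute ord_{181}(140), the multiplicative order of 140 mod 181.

The order of 140 must divide φ(181) = 181 − 1 = 180 = 2^2 · 3^2 · 5.
Divisors of 180: 1, 2, 3, 4, 5, 6, 9, 10, 12, 15, 18, 20, 30, 36, 45, 60, 90, 180.
Compute 140^d (mod 181) for the divisors d until we hit 1:
140^1 ≡ 140
140^2 ≡ 52
140^3 ≡ 40
140^4 ≡ 170
140^5 ≡ 89
140^6 ≡ 152
140^9 ≡ 107
140^10 ≡ 138
140^12 ≡ 117
140^15 ≡ 155
140^18 ≡ 46
140^20 ≡ 39
140^30 ≡ 133
140^36 ≡ 125
140^45 ≡ 162
140^60 ≡ 132
140^90 ≡ 180
140^180 ≡ 1
Hence ord(140) = 180.

180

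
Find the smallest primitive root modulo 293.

2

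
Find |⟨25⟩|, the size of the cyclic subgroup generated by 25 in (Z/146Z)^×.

36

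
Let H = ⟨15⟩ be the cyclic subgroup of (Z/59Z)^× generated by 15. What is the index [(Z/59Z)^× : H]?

Since 15 ∈ (Z/59Z)^×, its order divides φ(59) = 59 − 1 = 58 = 2 · 29.
Divisors of 58: 1, 2, 29, 58.
Test each divisor d:
15^1 ≡ 15 (mod 59)
15^2 ≡ 48 (mod 59)
15^29 ≡ 1 (mod 59) ✓
So ord_59(15) = 29, hence |⟨15⟩| = 29.
Index = |(Z/59Z)^×| / |⟨15⟩| = 58 / 29 = 2.

2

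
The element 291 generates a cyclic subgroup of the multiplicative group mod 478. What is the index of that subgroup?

7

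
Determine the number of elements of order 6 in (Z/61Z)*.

2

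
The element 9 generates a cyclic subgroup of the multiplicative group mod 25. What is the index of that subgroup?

2

Since 9 ∈ (Z/25Z)^×, its order divides φ(25) = φ(5^2) = 5·(5−1) = 20 = 2^2 · 5.
Divisors of 20: 1, 2, 4, 5, 10, 20.
Compute 9^d (mod 25) for the divisors d until we hit 1:
9^1 ≡ 9 (mod 25)
9^2 ≡ 6 (mod 25)
9^4 ≡ 11 (mod 25)
9^5 ≡ 24 (mod 25)
9^10 ≡ 1 (mod 25) ✓
So ord_25(9) = 10, hence |⟨9⟩| = 10.
The index is φ(25) / ord(9) = 20 / 10 = 2.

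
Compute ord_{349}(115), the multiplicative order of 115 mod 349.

58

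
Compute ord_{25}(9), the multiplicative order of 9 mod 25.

ord(9) | φ(25) = φ(5^2) = 5·(5−1) = 20 = 2^2 · 5.
Divisors of 20: 1, 2, 4, 5, 10, 20.
Compute 9^d (mod 25) for the divisors d until we hit 1:
9^1 ≡ 9
9^2 ≡ 6
9^4 ≡ 11
9^5 ≡ 24
9^10 ≡ 1
Therefore the multiplicative order of 9 modulo 25 is 10.

10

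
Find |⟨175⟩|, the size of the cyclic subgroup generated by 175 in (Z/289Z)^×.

ord(175) | φ(289) = φ(17^2) = 17·(17−1) = 272 = 2^4 · 17.
Divisors of 272: 1, 2, 4, 8, 16, 17, 34, 68, 136, 272.
Compute 175^d (mod 289) for the divisors d until we hit 1:
175^1 ≡ 175
175^2 ≡ 280
175^4 ≡ 81
175^8 ≡ 203
175^16 ≡ 171
175^17 ≡ 158
175^34 ≡ 110
175^68 ≡ 251
175^136 ≡ 288
175^272 ≡ 1
The smallest such exponent is 272, so the order of 175 is 272.

272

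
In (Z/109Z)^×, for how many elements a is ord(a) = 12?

4

φ(109) = 109 − 1 = 108 = 2^2 · 3^3.
Since (Z/109Z)^× is cyclic of order 108, the number of elements of order d is φ(d) when d | 108 and 0 otherwise.
12 = 2^2 · 3 divides 108, and φ(12) = 4.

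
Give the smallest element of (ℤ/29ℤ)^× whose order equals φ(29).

2

φ(29) = 29 − 1 = 28 = 2^2 · 7.
g is a primitive root iff g^(28/q) ≢ 1 (mod 29) for each prime q ∈ {2, 7}.
g = 2: 2^14 ≡ 28; 2^4 ≡ 16 — none is 1, so 2 is a primitive root.
Hence the least primitive root of 29 is 2.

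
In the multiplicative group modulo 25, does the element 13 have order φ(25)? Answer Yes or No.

Yes

φ(25) = φ(5^2) = 5·(5−1) = 20 = 2^2 · 5.
13 is a primitive root mod 25 iff 13^(φ(25)/q) ≢ 1 for every prime q | φ(25), i.e. q ∈ {2, 5}.
13^10 ≡ 24 (mod 25)  [q = 2: ≢ 1 ✓]
13^4 ≡ 11 (mod 25)  [q = 5: ≢ 1 ✓]
All checks pass, so 13 has order 20 and is a primitive root modulo 25.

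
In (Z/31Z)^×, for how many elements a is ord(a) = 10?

4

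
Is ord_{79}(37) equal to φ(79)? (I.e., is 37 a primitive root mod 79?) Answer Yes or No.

Yes

φ(79) = 79 − 1 = 78 = 2 · 3 · 13.
An element g generates (Z/79Z)^× iff g^(78/q) ≢ 1 (mod 79) for each prime q ∈ {2, 3, 13}.
37^39 ≡ 78 (mod 79)  [q = 2: ≢ 1 ✓]
37^26 ≡ 23 (mod 79)  [q = 3: ≢ 1 ✓]
37^6 ≡ 38 (mod 79)  [q = 13: ≢ 1 ✓]
Every test exponent gives a nontrivial residue, hence 37 generates the full group.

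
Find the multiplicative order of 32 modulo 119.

ord(32) | φ(119) = φ(7·17) = (7−1)·(17−1) = 6·16 = 96 = 2^5 · 3.
Divisors of 96: 1, 2, 3, 4, 6, 8, 12, 16, 24, 32, 48, 96.
Compute 32^d (mod 119) for the divisors d until we hit 1:
32^1 ≡ 32 (mod 119)
32^2 ≡ 72 (mod 119)
32^3 ≡ 43 (mod 119)
32^4 ≡ 67 (mod 119)
32^6 ≡ 64 (mod 119)
32^8 ≡ 86 (mod 119)
32^12 ≡ 50 (mod 119)
32^16 ≡ 18 (mod 119)
32^24 ≡ 1 (mod 119) ✓
The smallest such exponent is 24, so the order of 32 is 24.

24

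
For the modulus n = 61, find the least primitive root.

2

φ(61) = 61 − 1 = 60 = 2^2 · 3 · 5.
g is a primitive root iff g^(60/q) ≢ 1 (mod 61) for each prime q ∈ {2, 3, 5}.
g = 2: 2^30 ≡ 60; 2^20 ≡ 47; 2^12 ≡ 9 — none is 1, so 2 is a primitive root.
So 2 is the smallest generator of (Z/61Z)^×.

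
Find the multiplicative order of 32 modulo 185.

36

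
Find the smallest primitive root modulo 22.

7

φ(22) = φ(2)·φ(11) = 1·10 = 10 = 2 · 5.
g is a primitive root iff g^(10/q) ≢ 1 (mod 22) for each prime q ∈ {2, 5}.
g = 2: gcd(2, 22) = 2 > 1, not a unit — skip.
g = 3: 3^5 ≡ 1 — hits 1, so not a primitive root.
g = 4: gcd(4, 22) = 2 > 1, not a unit — skip.
g = 5: 5^5 ≡ 1 — hits 1, so not a primitive root.
g = 6: gcd(6, 22) = 2 > 1, not a unit — skip.
g = 7: 7^5 ≡ 21; 7^2 ≡ 5 — none is 1, so 7 is a primitive root.
The smallest primitive root modulo 22 is 7.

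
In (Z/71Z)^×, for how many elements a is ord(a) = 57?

0

φ(71) = 71 − 1 = 70 = 2 · 5 · 7.
Since (Z/71Z)^× is cyclic of order 70, the number of elements of order d is φ(d) when d | 70 and 0 otherwise.
Since 57 ∤ 70, the count is 0.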